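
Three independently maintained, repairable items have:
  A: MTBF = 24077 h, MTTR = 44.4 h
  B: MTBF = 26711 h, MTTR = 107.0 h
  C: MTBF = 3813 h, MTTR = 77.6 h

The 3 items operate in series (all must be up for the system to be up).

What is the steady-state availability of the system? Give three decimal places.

0.974

A(A) = MTBF/(MTBF+MTTR) = 24077/(24077+44.4) = 0.998159
A(B) = MTBF/(MTBF+MTTR) = 26711/(26711+107.0) = 0.996010
A(C) = MTBF/(MTBF+MTTR) = 3813/(3813+77.6) = 0.980054
Series availability: 0.998159 × 0.996010 × 0.980054 = 0.974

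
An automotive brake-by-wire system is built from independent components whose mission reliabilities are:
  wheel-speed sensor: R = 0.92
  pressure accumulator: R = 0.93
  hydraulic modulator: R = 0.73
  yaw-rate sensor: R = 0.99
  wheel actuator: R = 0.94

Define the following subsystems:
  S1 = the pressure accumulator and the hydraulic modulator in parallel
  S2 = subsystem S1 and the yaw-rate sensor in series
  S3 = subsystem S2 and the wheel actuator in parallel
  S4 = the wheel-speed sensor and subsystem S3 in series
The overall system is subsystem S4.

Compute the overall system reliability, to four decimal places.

Parallel (pressure accumulator and hydraulic modulator): 1 − (1 − 0.930000)(1 − 0.730000) = 0.981100
Series ([0.981100] and yaw-rate sensor): 0.981100 × 0.990000 = 0.971289
Parallel ([0.971289] and wheel actuator): 1 − (1 − 0.971289)(1 − 0.940000) = 0.998277
Series (wheel-speed sensor and [0.998277]): 0.920000 × 0.998277 = 0.9184

0.9184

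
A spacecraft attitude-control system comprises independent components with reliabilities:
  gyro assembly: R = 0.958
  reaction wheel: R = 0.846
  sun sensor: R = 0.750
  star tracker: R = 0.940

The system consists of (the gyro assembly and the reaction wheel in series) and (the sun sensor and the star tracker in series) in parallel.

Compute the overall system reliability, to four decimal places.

0.9441

Series (gyro assembly and reaction wheel): 0.958000 × 0.846000 = 0.810468
Series (sun sensor and star tracker): 0.750000 × 0.940000 = 0.705000
Parallel ([0.810468] and [0.705000]): 1 − (1 − 0.810468)(1 − 0.705000) = 0.9441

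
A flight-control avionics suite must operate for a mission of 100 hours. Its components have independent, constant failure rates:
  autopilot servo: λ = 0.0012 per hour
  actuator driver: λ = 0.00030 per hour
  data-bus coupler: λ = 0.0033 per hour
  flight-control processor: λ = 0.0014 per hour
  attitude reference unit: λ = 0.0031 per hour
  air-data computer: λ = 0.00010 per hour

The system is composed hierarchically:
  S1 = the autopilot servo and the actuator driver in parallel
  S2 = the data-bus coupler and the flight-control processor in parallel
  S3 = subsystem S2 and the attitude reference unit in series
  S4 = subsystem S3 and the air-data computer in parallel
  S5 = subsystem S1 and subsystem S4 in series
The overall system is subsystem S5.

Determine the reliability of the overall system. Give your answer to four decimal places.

R(autopilot servo) = exp(−0.0012 × 100) = 0.886920
R(actuator driver) = exp(−0.00030 × 100) = 0.970446
R(data-bus coupler) = exp(−0.0033 × 100) = 0.718924
R(flight-control processor) = exp(−0.0014 × 100) = 0.869358
R(attitude reference unit) = exp(−0.0031 × 100) = 0.733447
R(air-data computer) = exp(−0.00010 × 100) = 0.990050
Parallel (autopilot servo and actuator driver): 1 − (1 − 0.886920)(1 − 0.970446) = 0.996658
Parallel (data-bus coupler and flight-control processor): 1 − (1 − 0.718924)(1 − 0.869358) = 0.963280
Series ([0.963280] and attitude reference unit): 0.963280 × 0.733447 = 0.706515
Parallel ([0.706515] and air-data computer): 1 − (1 − 0.706515)(1 − 0.990050) = 0.997080
Series ([0.996658] and [0.997080]): 0.996658 × 0.997080 = 0.9937

0.9937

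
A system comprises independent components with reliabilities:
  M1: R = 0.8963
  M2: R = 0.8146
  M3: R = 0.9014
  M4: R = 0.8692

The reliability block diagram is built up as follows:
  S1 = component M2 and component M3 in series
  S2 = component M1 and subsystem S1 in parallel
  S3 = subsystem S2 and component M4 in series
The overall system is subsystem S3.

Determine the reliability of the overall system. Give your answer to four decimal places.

0.8452

Series (M2 and M3): 0.814600 × 0.901400 = 0.734280
Parallel (M1 and [0.734280]): 1 − (1 − 0.896300)(1 − 0.734280) = 0.972445
Series ([0.972445] and M4): 0.972445 × 0.869200 = 0.8452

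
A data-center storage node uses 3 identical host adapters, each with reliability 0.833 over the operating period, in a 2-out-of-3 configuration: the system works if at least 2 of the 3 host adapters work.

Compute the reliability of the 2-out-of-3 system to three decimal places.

R = Σ_{i=2}^{3} C(3,i) p^i (1−p)^{3−i} with p = 0.833
C(3,2)·0.833^2·0.167^1 = 0.34764
C(3,3)·0.833^3·0.167^0 = 0.57801
Sum = 0.926

0.926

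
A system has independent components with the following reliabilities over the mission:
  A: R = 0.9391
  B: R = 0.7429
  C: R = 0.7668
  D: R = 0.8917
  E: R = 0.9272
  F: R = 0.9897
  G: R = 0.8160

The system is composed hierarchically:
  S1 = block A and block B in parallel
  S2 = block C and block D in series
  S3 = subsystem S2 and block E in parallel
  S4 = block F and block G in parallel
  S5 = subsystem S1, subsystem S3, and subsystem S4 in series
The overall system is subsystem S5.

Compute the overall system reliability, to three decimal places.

Parallel (A and B): 1 − (1 − 0.93910)(1 − 0.74290) = 0.98434
Series (C and D): 0.76680 × 0.89170 = 0.68376
Parallel ([0.68376] and E): 1 − (1 − 0.68376)(1 − 0.92720) = 0.97698
Parallel (F and G): 1 − (1 − 0.98970)(1 − 0.81600) = 0.99810
Series ([0.98434], [0.97698], and [0.99810]): 0.98434 × 0.97698 × 0.99810 = 0.960

0.960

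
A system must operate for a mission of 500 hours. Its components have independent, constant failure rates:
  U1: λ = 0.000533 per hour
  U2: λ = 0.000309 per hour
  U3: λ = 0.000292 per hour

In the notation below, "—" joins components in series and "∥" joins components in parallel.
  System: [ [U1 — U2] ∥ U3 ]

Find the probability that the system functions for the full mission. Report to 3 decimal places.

0.953

R(U1) = exp(−0.000533 × 500) = 0.76606
R(U2) = exp(−0.000309 × 500) = 0.85684
R(U3) = exp(−0.000292 × 500) = 0.86416
Series (U1 and U2): 0.76606 × 0.85684 = 0.65639
Parallel ([0.65639] and U3): 1 − (1 − 0.65639)(1 − 0.86416) = 0.953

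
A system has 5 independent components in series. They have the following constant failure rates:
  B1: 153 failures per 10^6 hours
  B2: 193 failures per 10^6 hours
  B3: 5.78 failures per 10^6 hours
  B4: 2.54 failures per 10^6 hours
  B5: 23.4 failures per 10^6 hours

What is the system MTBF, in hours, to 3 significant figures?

Series of exponential components: λ_sys = Σ λ_i
λ_sys = 0.000153 + 0.000193 + 0.00000578 + 0.00000254 + 0.0000234 = 3.7772e-04 /h
MTBF = 1 / λ_sys = 2650 h

2650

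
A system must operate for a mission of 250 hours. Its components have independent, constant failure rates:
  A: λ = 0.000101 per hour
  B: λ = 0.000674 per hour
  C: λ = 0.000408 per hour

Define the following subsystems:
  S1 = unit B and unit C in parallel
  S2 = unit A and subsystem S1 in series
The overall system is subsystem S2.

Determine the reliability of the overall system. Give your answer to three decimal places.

R(A) = exp(−0.000101 × 250) = 0.97507
R(B) = exp(−0.000674 × 250) = 0.84493
R(C) = exp(−0.000408 × 250) = 0.90303
Parallel (B and C): 1 − (1 − 0.84493)(1 − 0.90303) = 0.98496
Series (A and [0.98496]): 0.97507 × 0.98496 = 0.960

0.960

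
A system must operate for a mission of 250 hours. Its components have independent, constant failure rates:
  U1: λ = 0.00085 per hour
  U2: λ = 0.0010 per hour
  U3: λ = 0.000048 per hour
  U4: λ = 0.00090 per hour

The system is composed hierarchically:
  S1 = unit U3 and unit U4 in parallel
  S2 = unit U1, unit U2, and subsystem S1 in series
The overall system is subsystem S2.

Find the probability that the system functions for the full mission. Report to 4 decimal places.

R(U1) = exp(−0.00085 × 250) = 0.808560
R(U2) = exp(−0.0010 × 250) = 0.778801
R(U3) = exp(−0.000048 × 250) = 0.988072
R(U4) = exp(−0.00090 × 250) = 0.798516
Parallel (U3 and U4): 1 − (1 − 0.988072)(1 − 0.798516) = 0.997597
Series (U1, U2, and [0.997597]): 0.808560 × 0.778801 × 0.997597 = 0.6282

0.6282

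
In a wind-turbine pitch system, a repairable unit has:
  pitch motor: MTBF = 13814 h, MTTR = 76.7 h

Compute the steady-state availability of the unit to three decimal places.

A(pitch motor) = MTBF/(MTBF+MTTR) = 13814/(13814+76.7) = 0.994

0.994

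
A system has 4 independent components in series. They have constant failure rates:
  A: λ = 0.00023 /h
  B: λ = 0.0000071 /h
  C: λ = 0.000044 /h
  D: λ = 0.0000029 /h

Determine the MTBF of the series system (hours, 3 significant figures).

3520

Series of exponential components: λ_sys = Σ λ_i
λ_sys = 0.00023 + 0.0000071 + 0.000044 + 0.0000029 = 2.8400e-04 /h
MTBF = 1 / λ_sys = 3520 h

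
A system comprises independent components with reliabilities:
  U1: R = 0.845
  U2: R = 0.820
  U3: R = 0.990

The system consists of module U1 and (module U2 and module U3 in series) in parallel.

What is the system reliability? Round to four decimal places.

0.9708

Series (U2 and U3): 0.820000 × 0.990000 = 0.811800
Parallel (U1 and [0.811800]): 1 − (1 − 0.845000)(1 − 0.811800) = 0.9708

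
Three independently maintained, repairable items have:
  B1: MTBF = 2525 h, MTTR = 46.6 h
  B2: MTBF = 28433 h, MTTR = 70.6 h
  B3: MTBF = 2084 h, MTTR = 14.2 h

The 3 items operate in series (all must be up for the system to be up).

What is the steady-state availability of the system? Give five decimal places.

0.97282

A(B1) = MTBF/(MTBF+MTTR) = 2525/(2525+46.6) = 0.981879
A(B2) = MTBF/(MTBF+MTTR) = 28433/(28433+70.6) = 0.997523
A(B3) = MTBF/(MTBF+MTTR) = 2084/(2084+14.2) = 0.993232
Series availability: 0.981879 × 0.997523 × 0.993232 = 0.97282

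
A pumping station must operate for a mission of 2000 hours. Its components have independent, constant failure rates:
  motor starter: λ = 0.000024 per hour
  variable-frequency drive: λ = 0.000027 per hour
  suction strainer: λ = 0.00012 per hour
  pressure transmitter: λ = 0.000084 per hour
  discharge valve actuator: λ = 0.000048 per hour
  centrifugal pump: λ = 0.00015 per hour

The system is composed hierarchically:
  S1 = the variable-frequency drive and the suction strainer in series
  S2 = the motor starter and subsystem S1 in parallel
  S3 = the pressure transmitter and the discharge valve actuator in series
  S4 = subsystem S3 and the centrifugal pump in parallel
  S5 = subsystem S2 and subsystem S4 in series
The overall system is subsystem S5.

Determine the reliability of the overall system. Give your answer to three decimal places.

R(motor starter) = exp(−0.000024 × 2000) = 0.95313
R(variable-frequency drive) = exp(−0.000027 × 2000) = 0.94743
R(suction strainer) = exp(−0.00012 × 2000) = 0.78663
R(pressure transmitter) = exp(−0.000084 × 2000) = 0.84535
R(discharge valve actuator) = exp(−0.000048 × 2000) = 0.90846
R(centrifugal pump) = exp(−0.00015 × 2000) = 0.74082
Series (variable-frequency drive and suction strainer): 0.94743 × 0.78663 = 0.74528
Parallel (motor starter and [0.74528]): 1 − (1 − 0.95313)(1 − 0.74528) = 0.98806
Series (pressure transmitter and discharge valve actuator): 0.84535 × 0.90846 = 0.76797
Parallel ([0.76797] and centrifugal pump): 1 − (1 − 0.76797)(1 − 0.74082) = 0.93986
Series ([0.98806] and [0.93986]): 0.98806 × 0.93986 = 0.929

0.929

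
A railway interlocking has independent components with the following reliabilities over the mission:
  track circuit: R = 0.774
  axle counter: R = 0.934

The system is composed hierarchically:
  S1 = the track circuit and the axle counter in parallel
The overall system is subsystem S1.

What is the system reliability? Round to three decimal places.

0.985

Parallel (track circuit and axle counter): 1 − (1 − 0.77400)(1 − 0.93400) = 0.985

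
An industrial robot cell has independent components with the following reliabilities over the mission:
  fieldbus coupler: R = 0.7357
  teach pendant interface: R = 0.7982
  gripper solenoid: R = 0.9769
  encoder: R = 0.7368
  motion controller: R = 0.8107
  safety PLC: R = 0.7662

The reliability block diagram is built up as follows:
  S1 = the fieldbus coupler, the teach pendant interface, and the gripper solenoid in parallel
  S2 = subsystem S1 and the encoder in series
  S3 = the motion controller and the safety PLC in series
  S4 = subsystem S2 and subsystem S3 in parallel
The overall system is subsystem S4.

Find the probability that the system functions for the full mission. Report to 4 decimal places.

Parallel (fieldbus coupler, teach pendant interface, and gripper solenoid): 1 − (1 − 0.735700)(1 − 0.798200)(1 − 0.976900) = 0.998768
Series ([0.998768] and encoder): 0.998768 × 0.736800 = 0.735892
Series (motion controller and safety PLC): 0.810700 × 0.766200 = 0.621158
Parallel ([0.735892] and [0.621158]): 1 − (1 − 0.735892)(1 − 0.621158) = 0.8999

0.8999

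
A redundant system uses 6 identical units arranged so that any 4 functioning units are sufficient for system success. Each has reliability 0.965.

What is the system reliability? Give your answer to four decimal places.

0.9992

R = Σ_{i=4}^{6} C(6,i) p^i (1−p)^{6−i} with p = 0.965
C(6,4)·0.965^4·0.035^2 = 0.015934
C(6,5)·0.965^5·0.035^1 = 0.175734
C(6,6)·0.965^6·0.035^0 = 0.807540
Sum = 0.9992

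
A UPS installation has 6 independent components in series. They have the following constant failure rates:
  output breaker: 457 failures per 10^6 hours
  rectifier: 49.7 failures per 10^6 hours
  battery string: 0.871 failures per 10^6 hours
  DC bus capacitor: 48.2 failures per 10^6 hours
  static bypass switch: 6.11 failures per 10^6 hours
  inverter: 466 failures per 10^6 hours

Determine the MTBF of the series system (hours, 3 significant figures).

Series of exponential components: λ_sys = Σ λ_i
λ_sys = 0.000457 + 0.0000497 + 0.000000871 + 0.0000482 + 0.00000611 + 0.000466 = 1.0279e-03 /h
MTBF = 1 / λ_sys = 973 h

973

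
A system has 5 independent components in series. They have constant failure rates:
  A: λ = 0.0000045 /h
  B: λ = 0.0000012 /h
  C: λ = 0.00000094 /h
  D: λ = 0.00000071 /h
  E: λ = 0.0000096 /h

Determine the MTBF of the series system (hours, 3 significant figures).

Series of exponential components: λ_sys = Σ λ_i
λ_sys = 0.0000045 + 0.0000012 + 0.00000094 + 0.00000071 + 0.0000096 = 1.6950e-05 /h
MTBF = 1 / λ_sys = 59000 h

59000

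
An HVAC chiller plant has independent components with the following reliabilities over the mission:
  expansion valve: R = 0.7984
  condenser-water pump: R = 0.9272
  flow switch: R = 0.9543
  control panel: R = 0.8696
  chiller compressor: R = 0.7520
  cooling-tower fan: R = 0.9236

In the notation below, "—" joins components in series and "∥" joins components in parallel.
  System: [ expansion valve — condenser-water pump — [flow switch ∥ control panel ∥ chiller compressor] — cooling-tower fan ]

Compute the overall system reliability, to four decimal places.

0.6827

Parallel (flow switch, control panel, and chiller compressor): 1 − (1 − 0.954300)(1 − 0.869600)(1 − 0.752000) = 0.998522
Series (expansion valve, condenser-water pump, [0.998522], and cooling-tower fan): 0.798400 × 0.927200 × 0.998522 × 0.923600 = 0.6827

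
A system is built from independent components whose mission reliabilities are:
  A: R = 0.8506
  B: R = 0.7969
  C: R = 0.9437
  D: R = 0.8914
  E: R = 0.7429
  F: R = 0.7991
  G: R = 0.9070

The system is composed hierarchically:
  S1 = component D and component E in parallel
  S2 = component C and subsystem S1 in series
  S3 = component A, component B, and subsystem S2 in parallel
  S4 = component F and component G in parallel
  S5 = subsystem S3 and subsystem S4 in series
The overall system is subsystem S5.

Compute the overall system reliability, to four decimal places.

0.9789

Parallel (D and E): 1 − (1 − 0.891400)(1 − 0.742900) = 0.972079
Series (C and [0.972079]): 0.943700 × 0.972079 = 0.917351
Parallel (A, B, and [0.917351]): 1 − (1 − 0.850600)(1 − 0.796900)(1 − 0.917351) = 0.997492
Parallel (F and G): 1 − (1 − 0.799100)(1 − 0.907000) = 0.981316
Series ([0.997492] and [0.981316]): 0.997492 × 0.981316 = 0.9789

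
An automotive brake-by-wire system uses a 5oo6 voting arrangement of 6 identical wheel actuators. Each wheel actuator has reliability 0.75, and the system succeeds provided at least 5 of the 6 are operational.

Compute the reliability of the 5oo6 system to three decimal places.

R = Σ_{i=5}^{6} C(6,i) p^i (1−p)^{6−i} with p = 0.75
C(6,5)·0.75^5·0.25^1 = 0.35596
C(6,6)·0.75^6·0.25^0 = 0.17798
Sum = 0.534

0.534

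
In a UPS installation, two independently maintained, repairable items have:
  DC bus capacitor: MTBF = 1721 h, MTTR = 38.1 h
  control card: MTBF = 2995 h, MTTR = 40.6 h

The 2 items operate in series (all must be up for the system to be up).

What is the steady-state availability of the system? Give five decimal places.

0.96526

A(DC bus capacitor) = MTBF/(MTBF+MTTR) = 1721/(1721+38.1) = 0.978341
A(control card) = MTBF/(MTBF+MTTR) = 2995/(2995+40.6) = 0.986625
Series availability: 0.978341 × 0.986625 = 0.96526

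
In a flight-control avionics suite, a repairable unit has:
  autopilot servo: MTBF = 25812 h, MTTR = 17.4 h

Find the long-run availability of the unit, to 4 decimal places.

0.9993

A(autopilot servo) = MTBF/(MTBF+MTTR) = 25812/(25812+17.4) = 0.9993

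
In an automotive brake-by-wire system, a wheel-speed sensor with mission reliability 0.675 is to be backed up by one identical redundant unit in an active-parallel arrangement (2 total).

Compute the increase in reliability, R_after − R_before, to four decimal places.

R_before = 0.675
R_after = 1 − (1 − 0.675)^2 = 0.8944
ΔR = 0.8944 − 0.675 = 0.2194

0.2194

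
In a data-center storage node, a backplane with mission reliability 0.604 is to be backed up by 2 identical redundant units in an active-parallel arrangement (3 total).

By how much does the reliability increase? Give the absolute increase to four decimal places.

R_before = 0.604
R_after = 1 − (1 − 0.604)^3 = 0.9379
ΔR = 0.9379 − 0.604 = 0.3339

0.3339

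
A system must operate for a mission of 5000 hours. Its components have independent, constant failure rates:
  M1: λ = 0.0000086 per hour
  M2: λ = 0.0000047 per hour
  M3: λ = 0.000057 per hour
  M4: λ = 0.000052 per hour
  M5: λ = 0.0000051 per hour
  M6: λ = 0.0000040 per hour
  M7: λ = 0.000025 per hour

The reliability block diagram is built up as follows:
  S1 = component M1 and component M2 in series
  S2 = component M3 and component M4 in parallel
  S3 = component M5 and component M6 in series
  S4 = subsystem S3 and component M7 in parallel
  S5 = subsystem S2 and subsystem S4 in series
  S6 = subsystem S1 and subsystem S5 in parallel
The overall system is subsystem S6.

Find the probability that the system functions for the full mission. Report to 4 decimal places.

R(M1) = exp(−0.0000086 × 5000) = 0.957911
R(M2) = exp(−0.0000047 × 5000) = 0.976774
R(M3) = exp(−0.000057 × 5000) = 0.752014
R(M4) = exp(−0.000052 × 5000) = 0.771052
R(M5) = exp(−0.0000051 × 5000) = 0.974822
R(M6) = exp(−0.0000040 × 5000) = 0.980199
R(M7) = exp(−0.000025 × 5000) = 0.882497
Series (M1 and M2): 0.957911 × 0.976774 = 0.935663
Parallel (M3 and M4): 1 − (1 − 0.752014)(1 − 0.771052) = 0.943224
Series (M5 and M6): 0.974822 × 0.980199 = 0.955520
Parallel ([0.955520] and M7): 1 − (1 − 0.955520)(1 − 0.882497) = 0.994773
Series ([0.943224] and [0.994773]): 0.943224 × 0.994773 = 0.938294
Parallel ([0.935663] and [0.938294]): 1 − (1 − 0.935663)(1 − 0.938294) = 0.9960

0.9960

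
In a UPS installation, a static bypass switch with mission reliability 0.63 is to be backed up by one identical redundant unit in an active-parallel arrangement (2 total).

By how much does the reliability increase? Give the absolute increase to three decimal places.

R_before = 0.63
R_after = 1 − (1 − 0.63)^2 = 0.863
ΔR = 0.863 − 0.63 = 0.233

0.233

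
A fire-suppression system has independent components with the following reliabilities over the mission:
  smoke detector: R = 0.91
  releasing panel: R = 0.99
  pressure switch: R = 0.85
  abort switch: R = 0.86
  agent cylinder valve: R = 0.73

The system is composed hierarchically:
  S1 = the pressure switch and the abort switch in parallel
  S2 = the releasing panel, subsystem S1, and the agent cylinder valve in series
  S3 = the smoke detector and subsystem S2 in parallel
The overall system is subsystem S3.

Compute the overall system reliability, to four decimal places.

0.9737

Parallel (pressure switch and abort switch): 1 − (1 − 0.850000)(1 − 0.860000) = 0.979000
Series (releasing panel, [0.979000], and agent cylinder valve): 0.990000 × 0.979000 × 0.730000 = 0.707523
Parallel (smoke detector and [0.707523]): 1 − (1 − 0.910000)(1 − 0.707523) = 0.9737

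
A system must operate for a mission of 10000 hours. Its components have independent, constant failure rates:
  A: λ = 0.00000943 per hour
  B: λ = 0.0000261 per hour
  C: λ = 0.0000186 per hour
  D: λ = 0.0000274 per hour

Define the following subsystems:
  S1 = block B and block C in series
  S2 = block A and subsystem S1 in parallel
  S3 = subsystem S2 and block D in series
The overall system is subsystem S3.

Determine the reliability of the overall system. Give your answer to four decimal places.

R(A) = exp(−0.00000943 × 10000) = 0.910010
R(B) = exp(−0.0000261 × 10000) = 0.770281
R(C) = exp(−0.0000186 × 10000) = 0.830274
R(D) = exp(−0.0000274 × 10000) = 0.760332
Series (B and C): 0.770281 × 0.830274 = 0.639544
Parallel (A and [0.639544]): 1 − (1 − 0.910010)(1 − 0.639544) = 0.967563
Series ([0.967563] and D): 0.967563 × 0.760332 = 0.7357

0.7357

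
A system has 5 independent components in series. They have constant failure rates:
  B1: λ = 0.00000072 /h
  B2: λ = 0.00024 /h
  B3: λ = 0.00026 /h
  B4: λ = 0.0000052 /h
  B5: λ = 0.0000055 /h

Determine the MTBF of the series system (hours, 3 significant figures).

1960

Series of exponential components: λ_sys = Σ λ_i
λ_sys = 0.00000072 + 0.00024 + 0.00026 + 0.0000052 + 0.0000055 = 5.1142e-04 /h
MTBF = 1 / λ_sys = 1960 h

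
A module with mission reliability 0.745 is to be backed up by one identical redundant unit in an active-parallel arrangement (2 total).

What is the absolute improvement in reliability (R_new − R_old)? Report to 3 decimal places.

R_before = 0.745
R_after = 1 − (1 − 0.745)^2 = 0.935
ΔR = 0.935 − 0.745 = 0.190

0.190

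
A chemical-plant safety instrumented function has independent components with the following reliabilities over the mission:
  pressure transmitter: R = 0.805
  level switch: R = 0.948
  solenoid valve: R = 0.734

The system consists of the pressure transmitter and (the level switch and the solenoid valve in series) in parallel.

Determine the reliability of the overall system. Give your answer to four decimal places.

Series (level switch and solenoid valve): 0.948000 × 0.734000 = 0.695832
Parallel (pressure transmitter and [0.695832]): 1 − (1 − 0.805000)(1 − 0.695832) = 0.9407

0.9407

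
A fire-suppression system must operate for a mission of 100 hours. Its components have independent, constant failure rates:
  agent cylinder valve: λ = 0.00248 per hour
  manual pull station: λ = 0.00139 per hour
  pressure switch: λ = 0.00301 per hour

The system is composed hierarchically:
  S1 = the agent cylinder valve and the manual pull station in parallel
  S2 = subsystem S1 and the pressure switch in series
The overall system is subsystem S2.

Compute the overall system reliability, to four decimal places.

R(agent cylinder valve) = exp(−0.00248 × 100) = 0.780360
R(manual pull station) = exp(−0.00139 × 100) = 0.870228
R(pressure switch) = exp(−0.00301 × 100) = 0.740078
Parallel (agent cylinder valve and manual pull station): 1 − (1 − 0.780360)(1 − 0.870228) = 0.971497
Series ([0.971497] and pressure switch): 0.971497 × 0.740078 = 0.7190

0.7190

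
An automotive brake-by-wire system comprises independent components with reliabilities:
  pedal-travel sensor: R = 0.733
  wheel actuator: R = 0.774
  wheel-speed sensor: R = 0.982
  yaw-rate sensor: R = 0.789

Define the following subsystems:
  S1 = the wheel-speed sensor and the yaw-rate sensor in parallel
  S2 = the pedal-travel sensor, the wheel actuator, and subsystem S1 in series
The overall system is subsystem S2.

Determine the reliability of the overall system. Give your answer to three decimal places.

0.565

Parallel (wheel-speed sensor and yaw-rate sensor): 1 − (1 − 0.98200)(1 − 0.78900) = 0.99620
Series (pedal-travel sensor, wheel actuator, and [0.99620]): 0.73300 × 0.77400 × 0.99620 = 0.565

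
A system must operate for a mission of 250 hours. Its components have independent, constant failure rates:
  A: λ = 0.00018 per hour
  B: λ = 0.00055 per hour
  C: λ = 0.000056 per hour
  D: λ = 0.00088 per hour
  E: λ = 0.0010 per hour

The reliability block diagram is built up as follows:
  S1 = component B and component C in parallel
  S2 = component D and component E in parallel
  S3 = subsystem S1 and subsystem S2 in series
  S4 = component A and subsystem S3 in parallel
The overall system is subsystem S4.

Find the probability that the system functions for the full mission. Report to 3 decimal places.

R(A) = exp(−0.00018 × 250) = 0.95600
R(B) = exp(−0.00055 × 250) = 0.87153
R(C) = exp(−0.000056 × 250) = 0.98610
R(D) = exp(−0.00088 × 250) = 0.80252
R(E) = exp(−0.0010 × 250) = 0.77880
Parallel (B and C): 1 − (1 − 0.87153)(1 − 0.98610) = 0.99821
Parallel (D and E): 1 − (1 − 0.80252)(1 − 0.77880) = 0.95632
Series ([0.99821] and [0.95632]): 0.99821 × 0.95632 = 0.95461
Parallel (A and [0.95461]): 1 − (1 − 0.95600)(1 − 0.95461) = 0.998

0.998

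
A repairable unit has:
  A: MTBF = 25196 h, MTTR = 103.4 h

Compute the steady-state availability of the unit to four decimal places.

0.9959

A(A) = MTBF/(MTBF+MTTR) = 25196/(25196+103.4) = 0.9959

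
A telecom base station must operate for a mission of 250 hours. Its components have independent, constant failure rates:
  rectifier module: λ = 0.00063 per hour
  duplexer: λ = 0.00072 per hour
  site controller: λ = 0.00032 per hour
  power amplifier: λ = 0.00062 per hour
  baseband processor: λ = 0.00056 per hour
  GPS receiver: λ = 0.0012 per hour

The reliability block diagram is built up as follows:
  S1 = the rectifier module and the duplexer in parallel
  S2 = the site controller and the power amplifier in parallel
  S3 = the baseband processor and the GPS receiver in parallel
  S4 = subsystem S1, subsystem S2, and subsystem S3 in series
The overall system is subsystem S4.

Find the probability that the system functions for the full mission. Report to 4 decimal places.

0.9325

R(rectifier module) = exp(−0.00063 × 250) = 0.854277
R(duplexer) = exp(−0.00072 × 250) = 0.835270
R(site controller) = exp(−0.00032 × 250) = 0.923116
R(power amplifier) = exp(−0.00062 × 250) = 0.856415
R(baseband processor) = exp(−0.00056 × 250) = 0.869358
R(GPS receiver) = exp(−0.0012 × 250) = 0.740818
Parallel (rectifier module and duplexer): 1 − (1 − 0.854277)(1 − 0.835270) = 0.975995
Parallel (site controller and power amplifier): 1 − (1 − 0.923116)(1 − 0.856415) = 0.988961
Parallel (baseband processor and GPS receiver): 1 − (1 − 0.869358)(1 − 0.740818) = 0.966140
Series ([0.975995], [0.988961], and [0.966140]): 0.975995 × 0.988961 × 0.966140 = 0.9325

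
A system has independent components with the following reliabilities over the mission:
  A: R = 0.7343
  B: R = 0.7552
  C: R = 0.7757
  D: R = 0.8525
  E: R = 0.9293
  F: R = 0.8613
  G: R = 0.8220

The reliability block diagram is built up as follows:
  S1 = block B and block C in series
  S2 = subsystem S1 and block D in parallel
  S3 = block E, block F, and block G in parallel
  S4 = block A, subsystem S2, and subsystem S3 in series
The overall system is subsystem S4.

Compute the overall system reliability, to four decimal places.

Series (B and C): 0.755200 × 0.775700 = 0.585809
Parallel ([0.585809] and D): 1 − (1 − 0.585809)(1 − 0.852500) = 0.938907
Parallel (E, F, and G): 1 − (1 − 0.929300)(1 − 0.861300)(1 − 0.822000) = 0.998255
Series (A, [0.938907], and [0.998255]): 0.734300 × 0.938907 × 0.998255 = 0.6882

0.6882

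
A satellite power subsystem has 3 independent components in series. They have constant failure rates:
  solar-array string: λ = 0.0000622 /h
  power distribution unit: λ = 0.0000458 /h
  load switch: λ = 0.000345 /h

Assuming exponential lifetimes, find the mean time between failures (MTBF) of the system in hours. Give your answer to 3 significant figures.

2210

Series of exponential components: λ_sys = Σ λ_i
λ_sys = 0.0000622 + 0.0000458 + 0.000345 = 4.5300e-04 /h
MTBF = 1 / λ_sys = 2210 h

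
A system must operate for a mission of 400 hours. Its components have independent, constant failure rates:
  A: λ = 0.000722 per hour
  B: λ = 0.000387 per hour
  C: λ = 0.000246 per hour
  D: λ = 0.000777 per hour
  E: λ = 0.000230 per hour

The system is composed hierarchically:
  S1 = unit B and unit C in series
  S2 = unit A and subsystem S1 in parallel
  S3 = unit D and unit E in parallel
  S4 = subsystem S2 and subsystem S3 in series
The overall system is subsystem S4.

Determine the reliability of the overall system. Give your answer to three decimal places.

R(A) = exp(−0.000722 × 400) = 0.74916
R(B) = exp(−0.000387 × 400) = 0.85659
R(C) = exp(−0.000246 × 400) = 0.90629
R(D) = exp(−0.000777 × 400) = 0.73286
R(E) = exp(−0.000230 × 400) = 0.91211
Series (B and C): 0.85659 × 0.90629 = 0.77632
Parallel (A and [0.77632]): 1 − (1 − 0.74916)(1 − 0.77632) = 0.94389
Parallel (D and E): 1 − (1 − 0.73286)(1 − 0.91211) = 0.97652
Series ([0.94389] and [0.97652]): 0.94389 × 0.97652 = 0.922

0.922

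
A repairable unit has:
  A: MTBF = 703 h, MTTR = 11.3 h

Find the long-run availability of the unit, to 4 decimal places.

A(A) = MTBF/(MTBF+MTTR) = 703/(703+11.3) = 0.9842

0.9842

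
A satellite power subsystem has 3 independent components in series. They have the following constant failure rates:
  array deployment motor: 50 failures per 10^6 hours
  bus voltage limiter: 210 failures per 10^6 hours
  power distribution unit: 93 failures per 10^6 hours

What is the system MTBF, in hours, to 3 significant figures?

2830

Series of exponential components: λ_sys = Σ λ_i
λ_sys = 0.000050 + 0.00021 + 0.000093 = 3.5300e-04 /h
MTBF = 1 / λ_sys = 2830 h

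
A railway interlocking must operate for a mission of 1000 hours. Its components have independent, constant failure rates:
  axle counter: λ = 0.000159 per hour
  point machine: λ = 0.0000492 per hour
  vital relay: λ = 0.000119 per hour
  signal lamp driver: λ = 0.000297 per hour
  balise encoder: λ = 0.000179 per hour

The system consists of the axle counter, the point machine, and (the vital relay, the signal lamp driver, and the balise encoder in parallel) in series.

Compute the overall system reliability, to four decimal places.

R(axle counter) = exp(−0.000159 × 1000) = 0.852996
R(point machine) = exp(−0.0000492 × 1000) = 0.951991
R(vital relay) = exp(−0.000119 × 1000) = 0.887808
R(signal lamp driver) = exp(−0.000297 × 1000) = 0.743044
R(balise encoder) = exp(−0.000179 × 1000) = 0.836106
Parallel (vital relay, signal lamp driver, and balise encoder): 1 − (1 − 0.887808)(1 − 0.743044)(1 − 0.836106) = 0.995275
Series (axle counter, point machine, and [0.995275]): 0.852996 × 0.951991 × 0.995275 = 0.8082

0.8082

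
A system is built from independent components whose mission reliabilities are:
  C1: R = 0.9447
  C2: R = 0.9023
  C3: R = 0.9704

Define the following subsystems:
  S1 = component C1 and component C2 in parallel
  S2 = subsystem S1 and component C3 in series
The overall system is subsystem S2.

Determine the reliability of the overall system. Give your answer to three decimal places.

0.965

Parallel (C1 and C2): 1 − (1 − 0.94470)(1 − 0.90230) = 0.99460
Series ([0.99460] and C3): 0.99460 × 0.97040 = 0.965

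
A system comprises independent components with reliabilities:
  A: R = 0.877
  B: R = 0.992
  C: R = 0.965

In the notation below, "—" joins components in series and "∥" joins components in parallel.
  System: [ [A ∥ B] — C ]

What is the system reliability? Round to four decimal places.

Parallel (A and B): 1 − (1 − 0.877000)(1 − 0.992000) = 0.999016
Series ([0.999016] and C): 0.999016 × 0.965000 = 0.9641

0.9641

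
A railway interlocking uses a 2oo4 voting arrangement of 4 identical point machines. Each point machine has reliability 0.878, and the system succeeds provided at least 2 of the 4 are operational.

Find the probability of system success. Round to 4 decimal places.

0.9934

R = Σ_{i=2}^{4} C(4,i) p^i (1−p)^{4−i} with p = 0.878
C(4,2)·0.878^2·0.122^2 = 0.068843
C(4,3)·0.878^3·0.122^1 = 0.330296
C(4,4)·0.878^4·0.122^0 = 0.594262
Sum = 0.9934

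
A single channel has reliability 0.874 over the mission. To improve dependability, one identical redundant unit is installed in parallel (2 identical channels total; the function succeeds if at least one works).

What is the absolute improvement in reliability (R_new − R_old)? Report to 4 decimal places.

0.1101

R_before = 0.874
R_after = 1 − (1 − 0.874)^2 = 0.9841
ΔR = 0.9841 − 0.874 = 0.1101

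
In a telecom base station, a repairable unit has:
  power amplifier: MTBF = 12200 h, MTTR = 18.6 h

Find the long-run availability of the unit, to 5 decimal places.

A(power amplifier) = MTBF/(MTBF+MTTR) = 12200/(12200+18.6) = 0.99848

0.99848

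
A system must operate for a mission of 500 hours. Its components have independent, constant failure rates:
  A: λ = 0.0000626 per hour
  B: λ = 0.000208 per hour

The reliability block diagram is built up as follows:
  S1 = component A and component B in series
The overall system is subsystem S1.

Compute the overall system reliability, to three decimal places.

R(A) = exp(−0.0000626 × 500) = 0.96918
R(B) = exp(−0.000208 × 500) = 0.90123
Series (A and B): 0.96918 × 0.90123 = 0.873

0.873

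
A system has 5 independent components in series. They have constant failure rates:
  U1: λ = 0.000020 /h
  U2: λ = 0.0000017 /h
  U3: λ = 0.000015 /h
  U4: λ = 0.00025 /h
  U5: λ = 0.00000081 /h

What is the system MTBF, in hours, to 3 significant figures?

Series of exponential components: λ_sys = Σ λ_i
λ_sys = 0.000020 + 0.0000017 + 0.000015 + 0.00025 + 0.00000081 = 2.8751e-04 /h
MTBF = 1 / λ_sys = 3480 h

3480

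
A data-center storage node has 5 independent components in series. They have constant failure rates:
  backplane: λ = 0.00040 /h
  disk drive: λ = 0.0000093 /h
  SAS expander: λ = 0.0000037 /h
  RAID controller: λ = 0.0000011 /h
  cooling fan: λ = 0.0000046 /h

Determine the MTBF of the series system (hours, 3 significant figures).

2390

Series of exponential components: λ_sys = Σ λ_i
λ_sys = 0.00040 + 0.0000093 + 0.0000037 + 0.0000011 + 0.0000046 = 4.1870e-04 /h
MTBF = 1 / λ_sys = 2390 h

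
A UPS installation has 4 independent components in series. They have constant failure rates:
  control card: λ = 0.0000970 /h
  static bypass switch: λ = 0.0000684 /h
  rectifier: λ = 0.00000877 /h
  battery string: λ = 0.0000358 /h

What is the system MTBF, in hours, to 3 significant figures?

4760

Series of exponential components: λ_sys = Σ λ_i
λ_sys = 0.0000970 + 0.0000684 + 0.00000877 + 0.0000358 = 2.0997e-04 /h
MTBF = 1 / λ_sys = 4760 h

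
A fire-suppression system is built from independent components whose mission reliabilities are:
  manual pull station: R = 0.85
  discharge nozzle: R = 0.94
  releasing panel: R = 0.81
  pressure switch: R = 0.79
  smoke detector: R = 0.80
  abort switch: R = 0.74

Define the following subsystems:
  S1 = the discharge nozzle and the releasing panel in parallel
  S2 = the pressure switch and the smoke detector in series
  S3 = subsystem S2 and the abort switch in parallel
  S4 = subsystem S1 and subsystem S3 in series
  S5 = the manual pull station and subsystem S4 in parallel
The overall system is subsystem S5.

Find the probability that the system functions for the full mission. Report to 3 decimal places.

Parallel (discharge nozzle and releasing panel): 1 − (1 − 0.94000)(1 − 0.81000) = 0.98860
Series (pressure switch and smoke detector): 0.79000 × 0.80000 = 0.63200
Parallel ([0.63200] and abort switch): 1 − (1 − 0.63200)(1 − 0.74000) = 0.90432
Series ([0.98860] and [0.90432]): 0.98860 × 0.90432 = 0.89401
Parallel (manual pull station and [0.89401]): 1 − (1 − 0.85000)(1 − 0.89401) = 0.984

0.984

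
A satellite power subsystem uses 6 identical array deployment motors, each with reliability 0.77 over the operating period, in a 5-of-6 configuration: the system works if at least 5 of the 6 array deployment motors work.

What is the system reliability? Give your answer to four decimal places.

0.5820

R = Σ_{i=5}^{6} C(6,i) p^i (1−p)^{6−i} with p = 0.77
C(6,5)·0.77^5·0.23^1 = 0.373536
C(6,6)·0.77^6·0.23^0 = 0.208422
Sum = 0.5820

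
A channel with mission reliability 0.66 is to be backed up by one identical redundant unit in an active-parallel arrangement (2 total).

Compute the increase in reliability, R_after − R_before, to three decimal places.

0.224

R_before = 0.66
R_after = 1 − (1 − 0.66)^2 = 0.884
ΔR = 0.884 − 0.66 = 0.224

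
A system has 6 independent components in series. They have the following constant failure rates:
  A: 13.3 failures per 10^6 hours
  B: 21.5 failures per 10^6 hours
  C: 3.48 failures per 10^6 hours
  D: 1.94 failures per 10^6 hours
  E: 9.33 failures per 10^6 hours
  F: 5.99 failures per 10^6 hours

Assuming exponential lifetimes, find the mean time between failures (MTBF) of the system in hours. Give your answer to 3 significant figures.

Series of exponential components: λ_sys = Σ λ_i
λ_sys = 0.0000133 + 0.0000215 + 0.00000348 + 0.00000194 + 0.00000933 + 0.00000599 = 5.5540e-05 /h
MTBF = 1 / λ_sys = 18000 h

18000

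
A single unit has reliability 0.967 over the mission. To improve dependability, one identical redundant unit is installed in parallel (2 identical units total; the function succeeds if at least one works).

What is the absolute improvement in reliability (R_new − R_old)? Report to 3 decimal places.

R_before = 0.967
R_after = 1 − (1 − 0.967)^2 = 0.999
ΔR = 0.999 − 0.967 = 0.032

0.032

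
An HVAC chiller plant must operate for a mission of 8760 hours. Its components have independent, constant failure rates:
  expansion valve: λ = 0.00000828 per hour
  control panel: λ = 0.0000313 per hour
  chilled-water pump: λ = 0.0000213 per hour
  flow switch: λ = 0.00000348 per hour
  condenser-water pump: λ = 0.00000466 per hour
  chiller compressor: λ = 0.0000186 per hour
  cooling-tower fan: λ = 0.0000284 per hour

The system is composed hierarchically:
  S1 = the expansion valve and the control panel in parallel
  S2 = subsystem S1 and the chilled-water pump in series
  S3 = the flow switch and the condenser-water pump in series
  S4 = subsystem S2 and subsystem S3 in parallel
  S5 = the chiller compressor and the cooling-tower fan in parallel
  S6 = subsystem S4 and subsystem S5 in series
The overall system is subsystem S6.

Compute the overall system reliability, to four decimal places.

R(expansion valve) = exp(−0.00000828 × 8760) = 0.930035
R(control panel) = exp(−0.0000313 × 8760) = 0.760189
R(chilled-water pump) = exp(−0.0000213 × 8760) = 0.829786
R(flow switch) = exp(−0.00000348 × 8760) = 0.969975
R(condenser-water pump) = exp(−0.00000466 × 8760) = 0.960000
R(chiller compressor) = exp(−0.0000186 × 8760) = 0.849646
R(cooling-tower fan) = exp(−0.0000284 × 8760) = 0.779748
Parallel (expansion valve and control panel): 1 − (1 − 0.930035)(1 − 0.760189) = 0.983222
Series ([0.983222] and chilled-water pump): 0.983222 × 0.829786 = 0.815864
Series (flow switch and condenser-water pump): 0.969975 × 0.960000 = 0.931176
Parallel ([0.815864] and [0.931176]): 1 − (1 − 0.815864)(1 − 0.931176) = 0.987327
Parallel (chiller compressor and cooling-tower fan): 1 − (1 − 0.849646)(1 − 0.779748) = 0.966884
Series ([0.987327] and [0.966884]): 0.987327 × 0.966884 = 0.9546

0.9546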